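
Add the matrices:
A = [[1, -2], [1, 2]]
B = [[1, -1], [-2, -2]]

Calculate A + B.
[[2, -3], [-1, 0]]

Add corresponding elements:
(1)+(1)=2
(-2)+(-1)=-3
(1)+(-2)=-1
(2)+(-2)=0
A + B = [[2, -3], [-1, 0]]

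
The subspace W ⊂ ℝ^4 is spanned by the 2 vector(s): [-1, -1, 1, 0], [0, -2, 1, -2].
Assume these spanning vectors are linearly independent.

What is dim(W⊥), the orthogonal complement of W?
dim(W⊥) = 2

For any subspace W of ℝ^n, dim(W) + dim(W⊥) = n (the whole-space dimension).
Here the given 2 vectors are linearly independent, so dim(W) = 2.
Thus dim(W⊥) = n - dim(W) = 4 - 2 = 2.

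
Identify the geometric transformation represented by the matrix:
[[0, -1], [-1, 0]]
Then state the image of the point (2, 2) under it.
reflection across the line y = -x; image of (2, 2) is (-2, -2)

This is a symmetric orthogonal matrix with determinant -1, which characterizes a reflection in ℝ².
The matrix [[0, -1], [-1, 0]] represents: reflection across the line y = -x.
Applying it to (2, 2): [0·2 + -1·2, -1·2 + 0·2] = (-2, -2).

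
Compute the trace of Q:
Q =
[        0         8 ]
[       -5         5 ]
tr(Q) = 0 + 5 = 5

The trace of a square matrix is the sum of its diagonal entries.
Diagonal entries of Q: Q[0][0] = 0, Q[1][1] = 5.
tr(Q) = 0 + 5 = 5.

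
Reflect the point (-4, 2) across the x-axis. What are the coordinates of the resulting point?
(-4, -2)

Reflection across x-axis: (-4, 2) → (-4, -2)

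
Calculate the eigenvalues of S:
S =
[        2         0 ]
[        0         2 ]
λ = 2, 2

Solve det(S - λI) = 0. For a 2×2 matrix the characteristic equation is λ² - (trace)λ + det = 0.
trace(S) = a + d = 2 + 2 = 4.
det(S) = a*d - b*c = (2)*(2) - (0)*(0) = 4 - 0 = 4.
Characteristic equation: λ² - (4)λ + (4) = 0.
Discriminant = (4)² - 4*(4) = 16 - 16 = 0.
λ = (4 ± √0) / 2 = (4 ± 0) / 2 = 2, 2.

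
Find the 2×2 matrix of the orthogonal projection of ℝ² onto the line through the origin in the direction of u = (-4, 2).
[[4/5, -2/5], [-2/5, 1/5]]

The orthogonal projection onto the line spanned by a nonzero vector u = (a, b) has matrix P = (u uᵀ) / (uᵀ u) = (1/(a² + b²)) · [[a², ab], [ab, b²]].
Here u = (-4, 2), so a² + b² = 16 + 4 = 20.
P = (1/20) · [[16, -8], [-8, 4]] = [[4/5, -2/5], [-2/5, 1/5]].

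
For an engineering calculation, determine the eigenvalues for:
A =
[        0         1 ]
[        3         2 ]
λ = -1, 3

Solve det(A - λI) = 0. For a 2×2 matrix the characteristic equation is λ² - (trace)λ + det = 0.
trace(A) = a + d = 0 + 2 = 2.
det(A) = a*d - b*c = (0)*(2) - (1)*(3) = 0 - 3 = -3.
Characteristic equation: λ² - (2)λ + (-3) = 0.
Discriminant = (2)² - 4*(-3) = 4 + 12 = 16.
λ = (2 ± √16) / 2 = (2 ± 4) / 2 = -1, 3.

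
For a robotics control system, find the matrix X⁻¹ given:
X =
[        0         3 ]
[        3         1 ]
det(X) = -9
X⁻¹ =
[     -1/9       1/3 ]
[      1/3         0 ]

For a 2×2 matrix X = [[a, b], [c, d]] with det(X) ≠ 0, X⁻¹ = (1/det(X)) * [[d, -b], [-c, a]].
det(X) = (0)*(1) - (3)*(3) = 0 - 9 = -9.
X⁻¹ = (1/-9) * [[1, -3], [-3, 0]].
Dividing each entry by -9 and reducing:
X⁻¹ =
[     -1/9       1/3 ]
[      1/3         0 ]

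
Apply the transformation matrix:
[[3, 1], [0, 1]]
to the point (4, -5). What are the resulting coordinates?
(7, -5)

Matrix multiplication:
[[3, 1], [0, 1]] × [4, -5]ᵀ
= [3×4 + 1×-5, 0×4 + 1×-5]ᵀ
= [7.0000, -5.0000]ᵀ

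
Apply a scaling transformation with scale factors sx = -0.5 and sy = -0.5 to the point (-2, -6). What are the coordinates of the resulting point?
(1.0, 3.0)

Scaling matrix:
[[-0.50, 0], [0, -0.50]]
Result: (-2 × -0.5, -6 × -0.5) = (1.0, 3.0)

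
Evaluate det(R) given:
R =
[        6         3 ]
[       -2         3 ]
det(R) = 24

For a 2×2 matrix [[a, b], [c, d]], det = a*d - b*c.
det(R) = (6)*(3) - (3)*(-2) = 18 + 6 = 24.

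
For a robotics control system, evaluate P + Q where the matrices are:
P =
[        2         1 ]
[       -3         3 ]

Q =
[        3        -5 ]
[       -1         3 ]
P + Q =
[        5        -4 ]
[       -4         6 ]

Matrix addition is elementwise: (P+Q)[i][j] = P[i][j] + Q[i][j].
  (P+Q)[0][0] = (2) + (3) = 5
  (P+Q)[0][1] = (1) + (-5) = -4
  (P+Q)[1][0] = (-3) + (-1) = -4
  (P+Q)[1][1] = (3) + (3) = 6
P + Q =
[        5        -4 ]
[       -4         6 ]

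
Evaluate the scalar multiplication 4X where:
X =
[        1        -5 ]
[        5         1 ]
4X =
[        4       -20 ]
[       20         4 ]

Scalar multiplication is elementwise: (4X)[i][j] = 4 * X[i][j].
  (4X)[0][0] = 4 * (1) = 4
  (4X)[0][1] = 4 * (-5) = -20
  (4X)[1][0] = 4 * (5) = 20
  (4X)[1][1] = 4 * (1) = 4
4X =
[        4       -20 ]
[       20         4 ]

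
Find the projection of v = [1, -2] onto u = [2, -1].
[8/5, -4/5]

The projection of v onto u is proj_u(v) = ((v·u) / (u·u)) · u.
v·u = (1)*(2) + (-2)*(-1) = 4.
u·u = (2)*(2) + (-1)*(-1) = 5.
coefficient = 4 / 5 = 4/5.
proj_u(v) = 4/5 · [2, -1] = [8/5, -4/5].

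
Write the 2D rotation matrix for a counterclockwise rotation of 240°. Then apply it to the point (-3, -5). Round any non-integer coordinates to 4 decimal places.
R = [[-1/2, √3/2], [-√3/2, -1/2]]; R·(-3, -5) = (-2.8301, 5.0981)

Rotation matrix formula: R(θ) = [[cos θ, -sin θ], [sin θ, cos θ]]
For θ = 240°:
cos(240°) = -1/2
sin(240°) = -√3/2
R = [[-1/2, √3/2], [-√3/2, -1/2]]
Apply to (-3, -5): [-1/2·-3 + (√3/2)·-5, -√3/2·-3 + -1/2·-5] = (-2.8301, 5.0981)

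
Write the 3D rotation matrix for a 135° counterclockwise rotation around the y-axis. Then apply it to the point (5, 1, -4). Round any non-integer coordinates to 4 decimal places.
R = [[-√2/2, 0, √2/2], [0, 1, 0], [-√2/2, 0, -√2/2]]; R·(5, 1, -4) = (-6.3640, 1.0000, -0.7071)

Rotation matrix for 135° around y-axis:
cos(135°) = -√2/2, sin(135°) = √2/2
R = [[-√2/2, 0, √2/2], [0, 1, 0], [-√2/2, 0, -√2/2]]
Apply to (5, 1, -4): R·[5, 1, -4]ᵀ = (-6.3640, 1.0000, -0.7071)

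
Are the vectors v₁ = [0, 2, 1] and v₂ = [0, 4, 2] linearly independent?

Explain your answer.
No, linearly dependent (v₂ = 2·v₁)

Check whether there is a scalar k with v₂ = k·v₁.
Comparing components, k = 2 satisfies 2·[0, 2, 1] = [0, 4, 2].
Since v₂ is a scalar multiple of v₁, the two vectors are linearly dependent.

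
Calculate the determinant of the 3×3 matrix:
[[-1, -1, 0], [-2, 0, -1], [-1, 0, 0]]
-1

Expansion along first row:
det = -1·det([[0,-1],[0,0]]) - -1·det([[-2,-1],[-1,0]]) + 0·det([[-2,0],[-1,0]])
    = -1·(0·0 - -1·0) - -1·(-2·0 - -1·-1) + 0·(-2·0 - 0·-1)
    = -1·0 - -1·-1 + 0·0
    = 0 + -1 + 0 = -1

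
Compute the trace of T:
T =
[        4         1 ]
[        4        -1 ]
tr(T) = 4 - 1 = 3

The trace of a square matrix is the sum of its diagonal entries.
Diagonal entries of T: T[0][0] = 4, T[1][1] = -1.
tr(T) = 4 - 1 = 3.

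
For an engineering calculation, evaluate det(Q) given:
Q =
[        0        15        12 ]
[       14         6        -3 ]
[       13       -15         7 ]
det(Q) = -5511

Expand along row 0 (cofactor expansion): det(Q) = a*(e*i - f*h) - b*(d*i - f*g) + c*(d*h - e*g), where the 3×3 is [[a, b, c], [d, e, f], [g, h, i]].
Minor M_00 = (6)*(7) - (-3)*(-15) = 42 - 45 = -3.
Minor M_01 = (14)*(7) - (-3)*(13) = 98 + 39 = 137.
Minor M_02 = (14)*(-15) - (6)*(13) = -210 - 78 = -288.
det(Q) = (0)*(-3) - (15)*(137) + (12)*(-288) = 0 - 2055 - 3456 = -5511.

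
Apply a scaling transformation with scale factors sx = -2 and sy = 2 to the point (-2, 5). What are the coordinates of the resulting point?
(4, 10)

Scaling matrix:
[[-2, 0], [0, 2]]
Result: (-2 × -2, 5 × 2) = (4, 10)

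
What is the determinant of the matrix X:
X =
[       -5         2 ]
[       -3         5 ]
det(X) = -19

For a 2×2 matrix [[a, b], [c, d]], det = a*d - b*c.
det(X) = (-5)*(5) - (2)*(-3) = -25 + 6 = -19.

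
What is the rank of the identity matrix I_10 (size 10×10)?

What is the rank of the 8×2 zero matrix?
rank(I_10) = 10, rank(0) = 0

The identity I_10 has 10 columns that are the standard basis vectors e_1, …, e_10. These are linearly independent, so all 10 columns are pivots and rank(I_10) = 10.
The 8×2 zero matrix has every entry zero, so every row is the zero row and there are no pivots; rank(0) = 0.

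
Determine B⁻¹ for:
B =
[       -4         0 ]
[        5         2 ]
det(B) = -8
B⁻¹ =
[     -1/4         0 ]
[      5/8       1/2 ]

For a 2×2 matrix B = [[a, b], [c, d]] with det(B) ≠ 0, B⁻¹ = (1/det(B)) * [[d, -b], [-c, a]].
det(B) = (-4)*(2) - (0)*(5) = -8 - 0 = -8.
B⁻¹ = (1/-8) * [[2, 0], [-5, -4]].
Dividing each entry by -8 and reducing:
B⁻¹ =
[     -1/4         0 ]
[      5/8       1/2 ]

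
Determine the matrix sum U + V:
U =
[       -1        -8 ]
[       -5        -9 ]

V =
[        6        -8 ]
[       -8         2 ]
U + V =
[        5       -16 ]
[      -13        -7 ]

Matrix addition is elementwise: (U+V)[i][j] = U[i][j] + V[i][j].
  (U+V)[0][0] = (-1) + (6) = 5
  (U+V)[0][1] = (-8) + (-8) = -16
  (U+V)[1][0] = (-5) + (-8) = -13
  (U+V)[1][1] = (-9) + (2) = -7
U + V =
[        5       -16 ]
[      -13        -7 ]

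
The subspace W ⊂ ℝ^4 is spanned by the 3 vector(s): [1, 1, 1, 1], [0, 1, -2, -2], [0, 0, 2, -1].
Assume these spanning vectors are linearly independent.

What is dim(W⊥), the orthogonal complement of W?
dim(W⊥) = 1

For any subspace W of ℝ^n, dim(W) + dim(W⊥) = n (the whole-space dimension).
Here the given 3 vectors are linearly independent, so dim(W) = 3.
Thus dim(W⊥) = n - dim(W) = 4 - 3 = 1.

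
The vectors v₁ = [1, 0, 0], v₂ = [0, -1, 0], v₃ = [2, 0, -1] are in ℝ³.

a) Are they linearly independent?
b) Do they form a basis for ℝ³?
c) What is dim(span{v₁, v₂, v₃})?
Yes independent, yes basis, dim = 3

Stack v₁, v₂, v₃ as rows of a 3×3 matrix.
[[1, 0, 0]; [0, -1, 0]; [2, 0, -1]] is already lower triangular with nonzero diagonal entries (1, -1, -1), so its determinant is the product of the diagonal entries, det = (1)·(-1)·(-1) = 1 ≠ 0, and the rows are linearly independent.
Three linearly independent vectors in ℝ³ form a basis for ℝ³, so dim(span{v₁,v₂,v₃}) = 3.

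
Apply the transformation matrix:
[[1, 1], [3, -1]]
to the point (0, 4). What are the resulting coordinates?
(4, -4)

Matrix multiplication:
[[1, 1], [3, -1]] × [0, 4]ᵀ
= [1×0 + 1×4, 3×0 + -1×4]ᵀ
= [4.0000, -4.0000]ᵀ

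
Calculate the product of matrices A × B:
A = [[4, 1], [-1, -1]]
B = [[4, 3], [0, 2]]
[[16, 14], [-4, -5]]

Matrix multiplication:
C[0][0] = 4×4 + 1×0 = 16
C[0][1] = 4×3 + 1×2 = 14
C[1][0] = -1×4 + -1×0 = -4
C[1][1] = -1×3 + -1×2 = -5
Result: [[16, 14], [-4, -5]]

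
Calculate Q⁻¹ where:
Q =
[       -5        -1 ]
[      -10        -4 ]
det(Q) = 10
Q⁻¹ =
[     -2/5      1/10 ]
[        1      -1/2 ]

For a 2×2 matrix Q = [[a, b], [c, d]] with det(Q) ≠ 0, Q⁻¹ = (1/det(Q)) * [[d, -b], [-c, a]].
det(Q) = (-5)*(-4) - (-1)*(-10) = 20 - 10 = 10.
Q⁻¹ = (1/10) * [[-4, 1], [10, -5]].
Dividing each entry by 10 and reducing:
Q⁻¹ =
[     -2/5      1/10 ]
[        1      -1/2 ]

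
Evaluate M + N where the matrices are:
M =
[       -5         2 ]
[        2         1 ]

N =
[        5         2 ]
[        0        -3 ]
M + N =
[        0         4 ]
[        2        -2 ]

Matrix addition is elementwise: (M+N)[i][j] = M[i][j] + N[i][j].
  (M+N)[0][0] = (-5) + (5) = 0
  (M+N)[0][1] = (2) + (2) = 4
  (M+N)[1][0] = (2) + (0) = 2
  (M+N)[1][1] = (1) + (-3) = -2
M + N =
[        0         4 ]
[        2        -2 ]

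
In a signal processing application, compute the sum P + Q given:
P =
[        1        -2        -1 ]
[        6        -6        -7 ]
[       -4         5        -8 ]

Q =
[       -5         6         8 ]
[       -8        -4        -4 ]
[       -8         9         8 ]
P + Q =
[       -4         4         7 ]
[       -2       -10       -11 ]
[      -12        14         0 ]

Matrix addition is elementwise: (P+Q)[i][j] = P[i][j] + Q[i][j].
  (P+Q)[0][0] = (1) + (-5) = -4
  (P+Q)[0][1] = (-2) + (6) = 4
  (P+Q)[0][2] = (-1) + (8) = 7
  (P+Q)[1][0] = (6) + (-8) = -2
  (P+Q)[1][1] = (-6) + (-4) = -10
  (P+Q)[1][2] = (-7) + (-4) = -11
  (P+Q)[2][0] = (-4) + (-8) = -12
  (P+Q)[2][1] = (5) + (9) = 14
  (P+Q)[2][2] = (-8) + (8) = 0
P + Q =
[       -4         4         7 ]
[       -2       -10       -11 ]
[      -12        14         0 ]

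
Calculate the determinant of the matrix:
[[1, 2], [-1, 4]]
6

For a 2×2 matrix [[a, b], [c, d]], det = ad - bc
det = (1)(4) - (2)(-1) = 4 - -2 = 6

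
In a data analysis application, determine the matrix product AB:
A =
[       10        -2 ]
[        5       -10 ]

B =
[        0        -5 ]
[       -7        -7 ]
AB =
[       14       -36 ]
[       70        45 ]

Matrix multiplication: (AB)[i][j] = sum over k of A[i][k] * B[k][j].
  (AB)[0][0] = (10)*(0) + (-2)*(-7) = 14
  (AB)[0][1] = (10)*(-5) + (-2)*(-7) = -36
  (AB)[1][0] = (5)*(0) + (-10)*(-7) = 70
  (AB)[1][1] = (5)*(-5) + (-10)*(-7) = 45
AB =
[       14       -36 ]
[       70        45 ]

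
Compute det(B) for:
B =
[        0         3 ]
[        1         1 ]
det(B) = -3

For a 2×2 matrix [[a, b], [c, d]], det = a*d - b*c.
det(B) = (0)*(1) - (3)*(1) = 0 - 3 = -3.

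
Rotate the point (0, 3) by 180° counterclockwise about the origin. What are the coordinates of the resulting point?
(0, -3)

Rotation matrix R(θ) = [[cos θ, -sin θ], [sin θ, cos θ]]; for θ = 180°:
R = [[-1, 0], [0, -1]]
Result: R × [0, 3]ᵀ = [-1·0 + (0)·3, 0·0 + (-1)·3]ᵀ = (0, -3)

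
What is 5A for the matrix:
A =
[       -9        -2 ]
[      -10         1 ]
5A =
[      -45       -10 ]
[      -50         5 ]

Scalar multiplication is elementwise: (5A)[i][j] = 5 * A[i][j].
  (5A)[0][0] = 5 * (-9) = -45
  (5A)[0][1] = 5 * (-2) = -10
  (5A)[1][0] = 5 * (-10) = -50
  (5A)[1][1] = 5 * (1) = 5
5A =
[      -45       -10 ]
[      -50         5 ]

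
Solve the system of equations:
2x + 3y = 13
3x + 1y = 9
x = 2, y = 3

Use elimination (row reduction):
Equation 1: 2x + 3y = 13.
Equation 2: 3x + 1y = 9.
Multiply Eq1 by 3 and Eq2 by 2: 6x + 9y = 39;  6x + 2y = 18.
Subtract: (-7)y = -21, so y = 3.
Back-substitute into Eq1: 2x + 3*(3) = 13, so x = 2.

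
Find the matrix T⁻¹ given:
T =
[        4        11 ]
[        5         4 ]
det(T) = -39
T⁻¹ =
[    -4/39     11/39 ]
[     5/39     -4/39 ]

For a 2×2 matrix T = [[a, b], [c, d]] with det(T) ≠ 0, T⁻¹ = (1/det(T)) * [[d, -b], [-c, a]].
det(T) = (4)*(4) - (11)*(5) = 16 - 55 = -39.
T⁻¹ = (1/-39) * [[4, -11], [-5, 4]].
Dividing each entry by -39 and reducing:
T⁻¹ =
[    -4/39     11/39 ]
[     5/39     -4/39 ]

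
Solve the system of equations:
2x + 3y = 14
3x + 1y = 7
x = 1, y = 4

Use elimination (row reduction):
Equation 1: 2x + 3y = 14.
Equation 2: 3x + 1y = 7.
Multiply Eq1 by 3 and Eq2 by 2: 6x + 9y = 42;  6x + 2y = 14.
Subtract: (-7)y = -28, so y = 4.
Back-substitute into Eq1: 2x + 3*(4) = 14, so x = 1.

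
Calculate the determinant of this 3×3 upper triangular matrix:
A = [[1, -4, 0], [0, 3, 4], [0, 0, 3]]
9

The determinant of a triangular matrix is the product of its diagonal entries (the off-diagonal entries above the diagonal do not affect it).
det(A) = (1) * (3) * (3) = 9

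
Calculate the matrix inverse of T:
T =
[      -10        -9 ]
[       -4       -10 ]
det(T) = 64
T⁻¹ =
[    -5/32      9/64 ]
[     1/16     -5/32 ]

For a 2×2 matrix T = [[a, b], [c, d]] with det(T) ≠ 0, T⁻¹ = (1/det(T)) * [[d, -b], [-c, a]].
det(T) = (-10)*(-10) - (-9)*(-4) = 100 - 36 = 64.
T⁻¹ = (1/64) * [[-10, 9], [4, -10]].
Dividing each entry by 64 and reducing:
T⁻¹ =
[    -5/32      9/64 ]
[     1/16     -5/32 ]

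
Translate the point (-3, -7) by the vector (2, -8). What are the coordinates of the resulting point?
(-1, -15)

Translation by (2, -8):
x' = -3 + 2 = -1
y' = -7 + -8 = -15
Homogeneous matrix: [[1, 0, 2], [0, 1, -8], [0, 0, 1]]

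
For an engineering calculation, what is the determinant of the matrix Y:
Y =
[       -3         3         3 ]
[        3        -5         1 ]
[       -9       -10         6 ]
det(Y) = -246

Expand along row 0 (cofactor expansion): det(Y) = a*(e*i - f*h) - b*(d*i - f*g) + c*(d*h - e*g), where the 3×3 is [[a, b, c], [d, e, f], [g, h, i]].
Minor M_00 = (-5)*(6) - (1)*(-10) = -30 + 10 = -20.
Minor M_01 = (3)*(6) - (1)*(-9) = 18 + 9 = 27.
Minor M_02 = (3)*(-10) - (-5)*(-9) = -30 - 45 = -75.
det(Y) = (-3)*(-20) - (3)*(27) + (3)*(-75) = 60 - 81 - 225 = -246.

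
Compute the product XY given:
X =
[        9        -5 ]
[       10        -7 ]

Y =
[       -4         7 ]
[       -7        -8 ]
XY =
[       -1       103 ]
[        9       126 ]

Matrix multiplication: (XY)[i][j] = sum over k of X[i][k] * Y[k][j].
  (XY)[0][0] = (9)*(-4) + (-5)*(-7) = -1
  (XY)[0][1] = (9)*(7) + (-5)*(-8) = 103
  (XY)[1][0] = (10)*(-4) + (-7)*(-7) = 9
  (XY)[1][1] = (10)*(7) + (-7)*(-8) = 126
XY =
[       -1       103 ]
[        9       126 ]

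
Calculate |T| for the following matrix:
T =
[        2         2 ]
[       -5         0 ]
det(T) = 10

For a 2×2 matrix [[a, b], [c, d]], det = a*d - b*c.
det(T) = (2)*(0) - (2)*(-5) = 0 + 10 = 10.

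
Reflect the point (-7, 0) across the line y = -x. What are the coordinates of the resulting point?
(0, 7)

Reflection across line y = -x: (-7, 0) → (0, 7)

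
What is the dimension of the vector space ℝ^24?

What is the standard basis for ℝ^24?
Dimension = 24; standard basis = {e_1, e_2, e_3, …, e_24}

ℝ^24 is the space of 24-tuples of real numbers; its dimension is 24.
The standard basis consists of 24 vectors: e_1, e_2, e_3, …, e_24, where e_i is the vector with 1 in position i and 0 elsewhere.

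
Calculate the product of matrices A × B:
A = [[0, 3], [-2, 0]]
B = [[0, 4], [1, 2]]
[[3, 6], [0, -8]]

Matrix multiplication:
C[0][0] = 0×0 + 3×1 = 3
C[0][1] = 0×4 + 3×2 = 6
C[1][0] = -2×0 + 0×1 = 0
C[1][1] = -2×4 + 0×2 = -8
Result: [[3, 6], [0, -8]]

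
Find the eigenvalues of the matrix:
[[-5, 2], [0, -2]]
λ = -5 and λ = -2

Characteristic equation: det(A - λI) = 0
λ² - (trace)λ + (det) = 0
λ² - (-7)λ + (10) = 0
λ² + 7λ + 10 = 0
Solving: λ = -5, -2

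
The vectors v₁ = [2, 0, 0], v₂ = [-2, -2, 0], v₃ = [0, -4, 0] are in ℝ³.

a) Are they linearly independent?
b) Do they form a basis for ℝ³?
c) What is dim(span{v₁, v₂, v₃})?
Not independent, not a basis, dim(span) = 2

Check whether v₃ can be written as a linear combination of v₁ and v₂.
v₃ = (2)·v₁ + (2)·v₂ = [0, -4, 0], so the three vectors are linearly dependent.
Thus they do not form a basis for ℝ³, and dim(span{v₁, v₂, v₃}) = 2 (spanned by v₁ and v₂).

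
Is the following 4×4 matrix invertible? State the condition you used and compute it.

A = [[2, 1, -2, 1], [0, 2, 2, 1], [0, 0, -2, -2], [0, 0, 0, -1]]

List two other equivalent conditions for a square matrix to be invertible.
Yes, invertible; det(A) = 8 ≠ 0. Equivalent conditions: rank(A) = 4; Ax = 0 has only the trivial solution; 0 is not an eigenvalue; the columns of A are linearly independent.

To check invertibility, compute det(A).
The given matrix is triangular, so det(A) equals the product of its diagonal entries = 8 ≠ 0.
Since det(A) ≠ 0, A is invertible.
Equivalent conditions for a square matrix A to be invertible:
- rank(A) = 4 (full rank).
- The homogeneous system Ax = 0 has only the trivial solution x = 0.
- 0 is not an eigenvalue of A.
- The columns (equivalently rows) of A are linearly independent.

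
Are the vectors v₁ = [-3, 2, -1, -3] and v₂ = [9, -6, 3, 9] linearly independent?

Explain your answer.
No, linearly dependent (v₂ = -3·v₁)

Check whether there is a scalar k with v₂ = k·v₁.
Comparing components, k = -3 satisfies -3·[-3, 2, -1, -3] = [9, -6, 3, 9].
Since v₂ is a scalar multiple of v₁, the two vectors are linearly dependent.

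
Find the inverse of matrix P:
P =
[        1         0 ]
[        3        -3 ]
det(P) = -3
P⁻¹ =
[        1         0 ]
[        1      -1/3 ]

For a 2×2 matrix P = [[a, b], [c, d]] with det(P) ≠ 0, P⁻¹ = (1/det(P)) * [[d, -b], [-c, a]].
det(P) = (1)*(-3) - (0)*(3) = -3 - 0 = -3.
P⁻¹ = (1/-3) * [[-3, 0], [-3, 1]].
Dividing each entry by -3 and reducing:
P⁻¹ =
[        1         0 ]
[        1      -1/3 ]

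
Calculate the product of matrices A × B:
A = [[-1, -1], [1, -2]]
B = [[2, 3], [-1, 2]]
[[-1, -5], [4, -1]]

Matrix multiplication:
C[0][0] = -1×2 + -1×-1 = -1
C[0][1] = -1×3 + -1×2 = -5
C[1][0] = 1×2 + -2×-1 = 4
C[1][1] = 1×3 + -2×2 = -1
Result: [[-1, -5], [4, -1]]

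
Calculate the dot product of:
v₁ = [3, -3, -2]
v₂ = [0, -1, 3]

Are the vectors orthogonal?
-3, No

The dot product is the sum of products of corresponding components.
v₁·v₂ = (3)*(0) + (-3)*(-1) + (-2)*(3) = 0 + 3 - 6 = -3.
Two vectors are orthogonal iff their dot product is 0; here the dot product is -3, so the vectors are not orthogonal.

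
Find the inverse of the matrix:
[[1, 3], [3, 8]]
[[-8, 3], [3, -1]]

For [[a,b],[c,d]], inverse = (1/det)·[[d,-b],[-c,a]]
det = 1·8 - 3·3 = -1
Inverse = (1/-1)·[[8, -3], [-3, 1]]
        = [[-8, 3], [3, -1]]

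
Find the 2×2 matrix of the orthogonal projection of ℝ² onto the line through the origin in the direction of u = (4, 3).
[[16/25, 12/25], [12/25, 9/25]]

The orthogonal projection onto the line spanned by a nonzero vector u = (a, b) has matrix P = (u uᵀ) / (uᵀ u) = (1/(a² + b²)) · [[a², ab], [ab, b²]].
Here u = (4, 3), so a² + b² = 16 + 9 = 25.
P = (1/25) · [[16, 12], [12, 9]] = [[16/25, 12/25], [12/25, 9/25]].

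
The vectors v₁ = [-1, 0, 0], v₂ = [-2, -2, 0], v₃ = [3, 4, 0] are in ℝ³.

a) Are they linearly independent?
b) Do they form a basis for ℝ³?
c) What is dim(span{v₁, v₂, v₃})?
Not independent, not a basis, dim(span) = 2

Check whether v₃ can be written as a linear combination of v₁ and v₂.
v₃ = (1)·v₁ + (-2)·v₂ = [3, 4, 0], so the three vectors are linearly dependent.
Thus they do not form a basis for ℝ³, and dim(span{v₁, v₂, v₃}) = 2 (spanned by v₁ and v₂).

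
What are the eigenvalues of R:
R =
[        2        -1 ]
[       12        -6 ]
λ = -4, 0

Solve det(R - λI) = 0. For a 2×2 matrix the characteristic equation is λ² - (trace)λ + det = 0.
trace(R) = a + d = 2 - 6 = -4.
det(R) = a*d - b*c = (2)*(-6) - (-1)*(12) = -12 + 12 = 0.
Characteristic equation: λ² - (-4)λ + (0) = 0.
Discriminant = (-4)² - 4*(0) = 16 - 0 = 16.
λ = (-4 ± √16) / 2 = (-4 ± 4) / 2 = -4, 0.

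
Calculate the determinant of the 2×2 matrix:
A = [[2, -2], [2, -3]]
-2

For A = [[a, b], [c, d]], det(A) = a*d - b*c.
det(A) = (2)*(-3) - (-2)*(2) = -6 - -4 = -2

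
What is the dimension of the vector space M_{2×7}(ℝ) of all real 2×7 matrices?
Dimension = 14

A real 2×7 matrix is determined by its 2·7 = 14 independent entries.
A standard basis is {E_ij : 1 ≤ i ≤ 2, 1 ≤ j ≤ 7}, where E_ij has a 1 in position (i, j) and 0 elsewhere — there are 14 such matrices, and they are linearly independent and span M_{2×7}(ℝ).
Therefore dim(M_{2×7}(ℝ)) = 14.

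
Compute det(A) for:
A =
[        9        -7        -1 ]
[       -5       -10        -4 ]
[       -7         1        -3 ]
det(A) = 290

Expand along row 0 (cofactor expansion): det(A) = a*(e*i - f*h) - b*(d*i - f*g) + c*(d*h - e*g), where the 3×3 is [[a, b, c], [d, e, f], [g, h, i]].
Minor M_00 = (-10)*(-3) - (-4)*(1) = 30 + 4 = 34.
Minor M_01 = (-5)*(-3) - (-4)*(-7) = 15 - 28 = -13.
Minor M_02 = (-5)*(1) - (-10)*(-7) = -5 - 70 = -75.
det(A) = (9)*(34) - (-7)*(-13) + (-1)*(-75) = 306 - 91 + 75 = 290.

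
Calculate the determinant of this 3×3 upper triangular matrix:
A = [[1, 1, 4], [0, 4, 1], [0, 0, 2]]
8

The determinant of a triangular matrix is the product of its diagonal entries (the off-diagonal entries above the diagonal do not affect it).
det(A) = (1) * (4) * (2) = 8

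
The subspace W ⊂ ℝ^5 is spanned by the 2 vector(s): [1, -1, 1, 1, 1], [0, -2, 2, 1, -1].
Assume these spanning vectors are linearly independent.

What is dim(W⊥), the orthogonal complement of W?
dim(W⊥) = 3

For any subspace W of ℝ^n, dim(W) + dim(W⊥) = n (the whole-space dimension).
Here the given 2 vectors are linearly independent, so dim(W) = 2.
Thus dim(W⊥) = n - dim(W) = 5 - 2 = 3.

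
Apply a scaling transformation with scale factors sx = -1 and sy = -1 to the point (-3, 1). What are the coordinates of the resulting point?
(3, -1)

Scaling matrix:
[[-1, 0], [0, -1]]
Result: (-3 × -1, 1 × -1) = (3, -1)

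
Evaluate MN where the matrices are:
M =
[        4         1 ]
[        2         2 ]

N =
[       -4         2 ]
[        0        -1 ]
MN =
[      -16         7 ]
[       -8         2 ]

Matrix multiplication: (MN)[i][j] = sum over k of M[i][k] * N[k][j].
  (MN)[0][0] = (4)*(-4) + (1)*(0) = -16
  (MN)[0][1] = (4)*(2) + (1)*(-1) = 7
  (MN)[1][0] = (2)*(-4) + (2)*(0) = -8
  (MN)[1][1] = (2)*(2) + (2)*(-1) = 2
MN =
[      -16         7 ]
[       -8         2 ]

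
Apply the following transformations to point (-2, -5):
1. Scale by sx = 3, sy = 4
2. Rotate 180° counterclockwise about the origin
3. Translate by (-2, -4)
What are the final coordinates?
(4, 16)

Step 1: Scale → (-6, -20)
Step 2: Rotate 180° → (6, 20)
Step 3: Translate → (4, 16)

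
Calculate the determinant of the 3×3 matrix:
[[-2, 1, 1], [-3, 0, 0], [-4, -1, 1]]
6

Expansion along first row:
det = -2·det([[0,0],[-1,1]]) - 1·det([[-3,0],[-4,1]]) + 1·det([[-3,0],[-4,-1]])
    = -2·(0·1 - 0·-1) - 1·(-3·1 - 0·-4) + 1·(-3·-1 - 0·-4)
    = -2·0 - 1·-3 + 1·3
    = 0 + 3 + 3 = 6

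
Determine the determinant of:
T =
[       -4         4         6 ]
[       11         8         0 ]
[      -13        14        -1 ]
det(T) = 1624

Expand along row 0 (cofactor expansion): det(T) = a*(e*i - f*h) - b*(d*i - f*g) + c*(d*h - e*g), where the 3×3 is [[a, b, c], [d, e, f], [g, h, i]].
Minor M_00 = (8)*(-1) - (0)*(14) = -8 - 0 = -8.
Minor M_01 = (11)*(-1) - (0)*(-13) = -11 - 0 = -11.
Minor M_02 = (11)*(14) - (8)*(-13) = 154 + 104 = 258.
det(T) = (-4)*(-8) - (4)*(-11) + (6)*(258) = 32 + 44 + 1548 = 1624.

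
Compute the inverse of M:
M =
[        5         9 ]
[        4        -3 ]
det(M) = -51
M⁻¹ =
[     1/17      3/17 ]
[     4/51     -5/51 ]

For a 2×2 matrix M = [[a, b], [c, d]] with det(M) ≠ 0, M⁻¹ = (1/det(M)) * [[d, -b], [-c, a]].
det(M) = (5)*(-3) - (9)*(4) = -15 - 36 = -51.
M⁻¹ = (1/-51) * [[-3, -9], [-4, 5]].
Dividing each entry by -51 and reducing:
M⁻¹ =
[     1/17      3/17 ]
[     4/51     -5/51 ]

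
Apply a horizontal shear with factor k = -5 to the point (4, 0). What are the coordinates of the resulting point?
(4, 0)

Shear matrix for horizontal shear with factor k = -5:
[[1, -5], [0, 1]]
Result: (4, 0) → (4, 0)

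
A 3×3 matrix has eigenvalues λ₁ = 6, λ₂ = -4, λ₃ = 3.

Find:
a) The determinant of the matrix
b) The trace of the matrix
det = -72, trace = 5

Two standard eigenvalue identities:
- det(A) equals the product of the eigenvalues (counted with multiplicity).
- trace(A) equals the sum of the eigenvalues.
det(A) = (6)*(-4)*(3) = -72.
trace(A) = 6 - 4 + 3 = 5.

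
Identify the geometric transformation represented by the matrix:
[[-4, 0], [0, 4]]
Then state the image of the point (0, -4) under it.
non-uniform scaling by (-4, 4); image of (0, -4) is (0, -16)

This is diagonal with distinct entries, so it scales the x-axis by -4 and the y-axis by 4.
The matrix [[-4, 0], [0, 4]] represents: non-uniform scaling by (-4, 4).
Applying it to (0, -4): [-4·0 + 0·-4, 0·0 + 4·-4] = (0, -16).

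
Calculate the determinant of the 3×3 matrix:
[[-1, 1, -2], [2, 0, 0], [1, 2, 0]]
-8

Expansion along first row:
det = -1·det([[0,0],[2,0]]) - 1·det([[2,0],[1,0]]) + -2·det([[2,0],[1,2]])
    = -1·(0·0 - 0·2) - 1·(2·0 - 0·1) + -2·(2·2 - 0·1)
    = -1·0 - 1·0 + -2·4
    = 0 + 0 + -8 = -8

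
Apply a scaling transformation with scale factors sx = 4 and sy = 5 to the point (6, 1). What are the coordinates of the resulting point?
(24, 5)

Scaling matrix:
[[4, 0], [0, 5]]
Result: (6 × 4, 1 × 5) = (24, 5)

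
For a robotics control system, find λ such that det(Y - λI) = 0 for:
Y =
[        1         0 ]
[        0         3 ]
λ = 1, 3

Solve det(Y - λI) = 0. For a 2×2 matrix the characteristic equation is λ² - (trace)λ + det = 0.
trace(Y) = a + d = 1 + 3 = 4.
det(Y) = a*d - b*c = (1)*(3) - (0)*(0) = 3 - 0 = 3.
Characteristic equation: λ² - (4)λ + (3) = 0.
Discriminant = (4)² - 4*(3) = 16 - 12 = 4.
λ = (4 ± √4) / 2 = (4 ± 2) / 2 = 1, 3.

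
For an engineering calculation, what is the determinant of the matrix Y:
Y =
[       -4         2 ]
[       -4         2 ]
det(Y) = 0

For a 2×2 matrix [[a, b], [c, d]], det = a*d - b*c.
det(Y) = (-4)*(2) - (2)*(-4) = -8 + 8 = 0.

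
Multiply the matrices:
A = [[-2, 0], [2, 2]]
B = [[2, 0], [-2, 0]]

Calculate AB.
[[-4, 0], [0, 0]]

Each entry (i,j) of AB = sum over k of A[i][k]*B[k][j].
(AB)[0][0] = (-2)*(2) + (0)*(-2) = -4
(AB)[0][1] = (-2)*(0) + (0)*(0) = 0
(AB)[1][0] = (2)*(2) + (2)*(-2) = 0
(AB)[1][1] = (2)*(0) + (2)*(0) = 0
AB = [[-4, 0], [0, 0]]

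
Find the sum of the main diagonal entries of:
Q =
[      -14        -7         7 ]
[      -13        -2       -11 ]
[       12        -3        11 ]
tr(Q) = -14 - 2 + 11 = -5

The trace of a square matrix is the sum of its diagonal entries.
Diagonal entries of Q: Q[0][0] = -14, Q[1][1] = -2, Q[2][2] = 11.
tr(Q) = -14 - 2 + 11 = -5.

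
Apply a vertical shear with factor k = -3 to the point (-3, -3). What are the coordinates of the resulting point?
(-3, 6)

Shear matrix for vertical shear with factor k = -3:
[[1, 0], [-3, 1]]
Result: (-3, -3) → (-3, 6)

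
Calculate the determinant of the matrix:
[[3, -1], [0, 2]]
6

For a 2×2 matrix [[a, b], [c, d]], det = ad - bc
det = (3)(2) - (-1)(0) = 6 - 0 = 6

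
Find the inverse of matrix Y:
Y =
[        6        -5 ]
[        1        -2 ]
det(Y) = -7
Y⁻¹ =
[      2/7      -5/7 ]
[      1/7      -6/7 ]

For a 2×2 matrix Y = [[a, b], [c, d]] with det(Y) ≠ 0, Y⁻¹ = (1/det(Y)) * [[d, -b], [-c, a]].
det(Y) = (6)*(-2) - (-5)*(1) = -12 + 5 = -7.
Y⁻¹ = (1/-7) * [[-2, 5], [-1, 6]].
Dividing each entry by -7 and reducing:
Y⁻¹ =
[      2/7      -5/7 ]
[      1/7      -6/7 ]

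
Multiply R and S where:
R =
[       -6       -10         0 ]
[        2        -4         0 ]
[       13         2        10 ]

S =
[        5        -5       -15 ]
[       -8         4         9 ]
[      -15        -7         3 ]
RS =
[       50       -10         0 ]
[       42       -26       -66 ]
[     -101      -127      -147 ]

Matrix multiplication: (RS)[i][j] = sum over k of R[i][k] * S[k][j].
  (RS)[0][0] = (-6)*(5) + (-10)*(-8) + (0)*(-15) = 50
  (RS)[0][1] = (-6)*(-5) + (-10)*(4) + (0)*(-7) = -10
  (RS)[0][2] = (-6)*(-15) + (-10)*(9) + (0)*(3) = 0
  (RS)[1][0] = (2)*(5) + (-4)*(-8) + (0)*(-15) = 42
  (RS)[1][1] = (2)*(-5) + (-4)*(4) + (0)*(-7) = -26
  (RS)[1][2] = (2)*(-15) + (-4)*(9) + (0)*(3) = -66
  (RS)[2][0] = (13)*(5) + (2)*(-8) + (10)*(-15) = -101
  (RS)[2][1] = (13)*(-5) + (2)*(4) + (10)*(-7) = -127
  (RS)[2][2] = (13)*(-15) + (2)*(9) + (10)*(3) = -147
RS =
[       50       -10         0 ]
[       42       -26       -66 ]
[     -101      -127      -147 ]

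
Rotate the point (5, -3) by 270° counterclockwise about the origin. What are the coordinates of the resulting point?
(-3, -5)

Rotation matrix R(θ) = [[cos θ, -sin θ], [sin θ, cos θ]]; for θ = 270°:
R = [[0, 1], [-1, 0]]
Result: R × [5, -3]ᵀ = [0·5 + (1)·-3, -1·5 + (0)·-3]ᵀ = (-3, -5)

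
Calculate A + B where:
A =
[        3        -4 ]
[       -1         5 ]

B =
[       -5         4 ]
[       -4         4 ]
A + B =
[       -2         0 ]
[       -5         9 ]

Matrix addition is elementwise: (A+B)[i][j] = A[i][j] + B[i][j].
  (A+B)[0][0] = (3) + (-5) = -2
  (A+B)[0][1] = (-4) + (4) = 0
  (A+B)[1][0] = (-1) + (-4) = -5
  (A+B)[1][1] = (5) + (4) = 9
A + B =
[       -2         0 ]
[       -5         9 ]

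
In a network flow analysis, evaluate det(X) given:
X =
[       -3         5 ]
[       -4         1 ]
det(X) = 17

For a 2×2 matrix [[a, b], [c, d]], det = a*d - b*c.
det(X) = (-3)*(1) - (5)*(-4) = -3 + 20 = 17.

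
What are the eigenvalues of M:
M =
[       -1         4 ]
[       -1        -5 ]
λ = -3, -3

Solve det(M - λI) = 0. For a 2×2 matrix the characteristic equation is λ² - (trace)λ + det = 0.
trace(M) = a + d = -1 - 5 = -6.
det(M) = a*d - b*c = (-1)*(-5) - (4)*(-1) = 5 + 4 = 9.
Characteristic equation: λ² - (-6)λ + (9) = 0.
Discriminant = (-6)² - 4*(9) = 36 - 36 = 0.
λ = (-6 ± √0) / 2 = (-6 ± 0) / 2 = -3, -3.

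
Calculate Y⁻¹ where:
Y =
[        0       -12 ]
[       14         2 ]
det(Y) = 168
Y⁻¹ =
[     1/84      1/14 ]
[    -1/12         0 ]

For a 2×2 matrix Y = [[a, b], [c, d]] with det(Y) ≠ 0, Y⁻¹ = (1/det(Y)) * [[d, -b], [-c, a]].
det(Y) = (0)*(2) - (-12)*(14) = 0 + 168 = 168.
Y⁻¹ = (1/168) * [[2, 12], [-14, 0]].
Dividing each entry by 168 and reducing:
Y⁻¹ =
[     1/84      1/14 ]
[    -1/12         0 ]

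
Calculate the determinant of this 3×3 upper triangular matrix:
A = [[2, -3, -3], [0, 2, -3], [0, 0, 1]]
4

The determinant of a triangular matrix is the product of its diagonal entries (the off-diagonal entries above the diagonal do not affect it).
det(A) = (2) * (2) * (1) = 4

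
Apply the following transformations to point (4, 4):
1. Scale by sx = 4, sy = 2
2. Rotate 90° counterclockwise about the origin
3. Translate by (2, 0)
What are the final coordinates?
(-6, 16)

Step 1: Scale → (16, 8)
Step 2: Rotate 90° → (-8, 16)
Step 3: Translate → (-6, 16)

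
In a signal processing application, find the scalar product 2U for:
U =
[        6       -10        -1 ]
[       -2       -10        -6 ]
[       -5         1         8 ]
2U =
[       12       -20        -2 ]
[       -4       -20       -12 ]
[      -10         2        16 ]

Scalar multiplication is elementwise: (2U)[i][j] = 2 * U[i][j].
  (2U)[0][0] = 2 * (6) = 12
  (2U)[0][1] = 2 * (-10) = -20
  (2U)[0][2] = 2 * (-1) = -2
  (2U)[1][0] = 2 * (-2) = -4
  (2U)[1][1] = 2 * (-10) = -20
  (2U)[1][2] = 2 * (-6) = -12
  (2U)[2][0] = 2 * (-5) = -10
  (2U)[2][1] = 2 * (1) = 2
  (2U)[2][2] = 2 * (8) = 16
2U =
[       12       -20        -2 ]
[       -4       -20       -12 ]
[      -10         2        16 ]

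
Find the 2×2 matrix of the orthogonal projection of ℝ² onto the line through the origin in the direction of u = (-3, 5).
[[9/34, -15/34], [-15/34, 25/34]]

The orthogonal projection onto the line spanned by a nonzero vector u = (a, b) has matrix P = (u uᵀ) / (uᵀ u) = (1/(a² + b²)) · [[a², ab], [ab, b²]].
Here u = (-3, 5), so a² + b² = 9 + 25 = 34.
P = (1/34) · [[9, -15], [-15, 25]] = [[9/34, -15/34], [-15/34, 25/34]].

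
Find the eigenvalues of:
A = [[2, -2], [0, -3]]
λ = -3, 2

Solve det(A - λI) = 0. For a 2×2 matrix this is λ² - (trace)λ + det = 0.
trace(A) = 2 - 3 = -1.
det(A) = (2)*(-3) - (-2)*(0) = -6 - 0 = -6.
Characteristic equation: λ² - (-1)λ + (-6) = 0.
Discriminant: (-1)² - 4*(-6) = 1 + 24 = 25.
Roots: λ = (-1 ± √25) / 2 = -3, 2.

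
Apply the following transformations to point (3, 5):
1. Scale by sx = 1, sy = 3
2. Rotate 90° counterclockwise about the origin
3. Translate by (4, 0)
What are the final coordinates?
(-11, 3)

Step 1: Scale → (3, 15)
Step 2: Rotate 90° → (-15, 3)
Step 3: Translate → (-11, 3)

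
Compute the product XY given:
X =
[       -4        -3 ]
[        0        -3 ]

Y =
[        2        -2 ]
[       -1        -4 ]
XY =
[       -5        20 ]
[        3        12 ]

Matrix multiplication: (XY)[i][j] = sum over k of X[i][k] * Y[k][j].
  (XY)[0][0] = (-4)*(2) + (-3)*(-1) = -5
  (XY)[0][1] = (-4)*(-2) + (-3)*(-4) = 20
  (XY)[1][0] = (0)*(2) + (-3)*(-1) = 3
  (XY)[1][1] = (0)*(-2) + (-3)*(-4) = 12
XY =
[       -5        20 ]
[        3        12 ]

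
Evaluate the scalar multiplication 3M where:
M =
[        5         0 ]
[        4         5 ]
3M =
[       15         0 ]
[       12        15 ]

Scalar multiplication is elementwise: (3M)[i][j] = 3 * M[i][j].
  (3M)[0][0] = 3 * (5) = 15
  (3M)[0][1] = 3 * (0) = 0
  (3M)[1][0] = 3 * (4) = 12
  (3M)[1][1] = 3 * (5) = 15
3M =
[       15         0 ]
[       12        15 ]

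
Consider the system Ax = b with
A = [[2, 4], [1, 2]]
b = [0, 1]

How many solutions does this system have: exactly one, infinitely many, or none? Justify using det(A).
No solution

det(A) = (2)*(2) - (4)*(1) = 0, so A is singular.
The column space of A is span(column 1) = span([2, 1]).
b = [0, 1] is not a scalar multiple of column 1, so b ∉ column space and the system is inconsistent — no solution.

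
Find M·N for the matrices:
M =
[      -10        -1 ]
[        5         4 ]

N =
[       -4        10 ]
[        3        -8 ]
MN =
[       37       -92 ]
[       -8        18 ]

Matrix multiplication: (MN)[i][j] = sum over k of M[i][k] * N[k][j].
  (MN)[0][0] = (-10)*(-4) + (-1)*(3) = 37
  (MN)[0][1] = (-10)*(10) + (-1)*(-8) = -92
  (MN)[1][0] = (5)*(-4) + (4)*(3) = -8
  (MN)[1][1] = (5)*(10) + (4)*(-8) = 18
MN =
[       37       -92 ]
[       -8        18 ]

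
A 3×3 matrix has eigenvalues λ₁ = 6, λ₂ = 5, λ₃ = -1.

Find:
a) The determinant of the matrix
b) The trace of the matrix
det = -30, trace = 10

Two standard eigenvalue identities:
- det(A) equals the product of the eigenvalues (counted with multiplicity).
- trace(A) equals the sum of the eigenvalues.
det(A) = (6)*(5)*(-1) = -30.
trace(A) = 6 + 5 - 1 = 10.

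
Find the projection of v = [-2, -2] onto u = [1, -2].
[2/5, -4/5]

The projection of v onto u is proj_u(v) = ((v·u) / (u·u)) · u.
v·u = (-2)*(1) + (-2)*(-2) = 2.
u·u = (1)*(1) + (-2)*(-2) = 5.
coefficient = 2 / 5 = 2/5.
proj_u(v) = 2/5 · [1, -2] = [2/5, -4/5].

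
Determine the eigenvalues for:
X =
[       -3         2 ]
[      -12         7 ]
λ = 1, 3

Solve det(X - λI) = 0. For a 2×2 matrix the characteristic equation is λ² - (trace)λ + det = 0.
trace(X) = a + d = -3 + 7 = 4.
det(X) = a*d - b*c = (-3)*(7) - (2)*(-12) = -21 + 24 = 3.
Characteristic equation: λ² - (4)λ + (3) = 0.
Discriminant = (4)² - 4*(3) = 16 - 12 = 4.
λ = (4 ± √4) / 2 = (4 ± 2) / 2 = 1, 3.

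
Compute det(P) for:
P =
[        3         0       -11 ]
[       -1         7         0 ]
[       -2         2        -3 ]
det(P) = -195

Expand along row 0 (cofactor expansion): det(P) = a*(e*i - f*h) - b*(d*i - f*g) + c*(d*h - e*g), where the 3×3 is [[a, b, c], [d, e, f], [g, h, i]].
Minor M_00 = (7)*(-3) - (0)*(2) = -21 - 0 = -21.
Minor M_01 = (-1)*(-3) - (0)*(-2) = 3 - 0 = 3.
Minor M_02 = (-1)*(2) - (7)*(-2) = -2 + 14 = 12.
det(P) = (3)*(-21) - (0)*(3) + (-11)*(12) = -63 + 0 - 132 = -195.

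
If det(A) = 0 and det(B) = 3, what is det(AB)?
0

Use the multiplicative property of determinants: det(AB) = det(A)*det(B).
det(AB) = (0)*(3) = 0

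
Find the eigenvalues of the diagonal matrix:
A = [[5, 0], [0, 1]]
λ₁ = 5, λ₂ = 1

The characteristic polynomial of A is det(A - λI) = (5 - λ)(1 - λ) = 0.
The roots are λ = 5 and λ = 1, so the eigenvalues are the diagonal entries.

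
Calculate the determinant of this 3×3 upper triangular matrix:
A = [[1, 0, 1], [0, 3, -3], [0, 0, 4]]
12

The determinant of a triangular matrix is the product of its diagonal entries (the off-diagonal entries above the diagonal do not affect it).
det(A) = (1) * (3) * (4) = 12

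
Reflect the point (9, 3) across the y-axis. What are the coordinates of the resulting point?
(-9, 3)

Reflection across y-axis: (9, 3) → (-9, 3)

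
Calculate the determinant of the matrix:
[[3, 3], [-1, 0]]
3

For a 2×2 matrix [[a, b], [c, d]], det = ad - bc
det = (3)(0) - (3)(-1) = 0 - -3 = 3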